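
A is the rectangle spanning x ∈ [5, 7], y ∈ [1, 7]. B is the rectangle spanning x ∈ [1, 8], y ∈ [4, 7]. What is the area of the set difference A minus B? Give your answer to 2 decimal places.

|A∩B|: x∈[5,7], y∈[4,7] → 2·3 = 6.
|A| = 12.
|A ∖ B| = |A| − |A∩B| = 12 − 6 = 6.00.

6.00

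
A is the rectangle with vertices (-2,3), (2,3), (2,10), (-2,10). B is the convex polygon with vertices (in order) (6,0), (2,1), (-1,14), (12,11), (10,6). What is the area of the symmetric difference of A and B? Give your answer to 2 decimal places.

119.23

|A| = 28, |B| = 109, |A∩B| = 8.8846.
|A △ B| = |A| + |B| − 2·|A∩B| = 28 + 109 − 17.7692 = 119.23.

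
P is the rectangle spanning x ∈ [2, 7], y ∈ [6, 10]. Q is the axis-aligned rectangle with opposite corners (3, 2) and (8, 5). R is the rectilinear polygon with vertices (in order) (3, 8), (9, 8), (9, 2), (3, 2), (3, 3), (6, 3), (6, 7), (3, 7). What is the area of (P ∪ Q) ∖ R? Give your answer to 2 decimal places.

|P ∪ Q| = 35.
|(P ∪ Q) ∩ R| = 14.
|(P ∪ Q) ∖ R| = 35 − 14 = 21.00.

21.00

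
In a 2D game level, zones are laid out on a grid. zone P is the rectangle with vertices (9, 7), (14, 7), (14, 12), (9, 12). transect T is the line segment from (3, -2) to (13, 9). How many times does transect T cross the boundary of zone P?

The segment meets the boundary at (11.182,7).

1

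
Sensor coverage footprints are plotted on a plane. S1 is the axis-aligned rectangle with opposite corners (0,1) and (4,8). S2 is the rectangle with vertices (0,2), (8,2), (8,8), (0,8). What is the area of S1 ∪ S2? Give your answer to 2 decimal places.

By inclusion–exclusion:
Individual areas: |S1| = 28, |S2| = 48.
|S1∩S2|: x∈[0,4], y∈[2,8] → 4·6 = 24.
|S1 ∪ S2| = 76 − 24 = 52.00.

52.00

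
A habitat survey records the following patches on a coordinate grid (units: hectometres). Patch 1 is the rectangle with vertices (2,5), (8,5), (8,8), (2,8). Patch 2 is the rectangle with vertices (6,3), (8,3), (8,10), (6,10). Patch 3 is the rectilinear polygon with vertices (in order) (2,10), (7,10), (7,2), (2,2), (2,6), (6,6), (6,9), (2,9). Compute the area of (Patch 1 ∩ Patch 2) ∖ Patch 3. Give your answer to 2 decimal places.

3.00

|Patch 1 ∩ Patch 2| = 6.
|(Patch 1 ∩ Patch 2) ∩ Patch 3| = 3.
|(Patch 1 ∩ Patch 2) ∖ Patch 3| = 6 − 3 = 3.00.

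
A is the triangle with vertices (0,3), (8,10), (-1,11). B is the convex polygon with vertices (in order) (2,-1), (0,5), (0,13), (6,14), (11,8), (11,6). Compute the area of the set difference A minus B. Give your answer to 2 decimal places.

|A| = 35.5, |A∩B| = 31.0394.
|A ∖ B| = |A| − |A∩B| = 35.5 − 31.0394 = 4.46.

4.46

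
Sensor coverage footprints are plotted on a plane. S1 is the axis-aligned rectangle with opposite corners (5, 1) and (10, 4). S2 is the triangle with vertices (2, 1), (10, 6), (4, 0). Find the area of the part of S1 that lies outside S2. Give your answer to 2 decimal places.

11.51

|S1| = 15, |S1∩S2| = 3.4875.
|S1 ∖ S2| = |S1| − |S1∩S2| = 15 − 3.4875 = 11.51.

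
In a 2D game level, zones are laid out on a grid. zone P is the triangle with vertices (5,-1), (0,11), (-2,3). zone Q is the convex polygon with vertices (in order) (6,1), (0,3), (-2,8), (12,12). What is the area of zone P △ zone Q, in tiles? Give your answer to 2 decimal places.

|zone P| = 32, |zone Q| = 78, |zone P∩zone Q| = 18.515.
|zone P △ zone Q| = |zone P| + |zone Q| − 2·|zone P∩zone Q| = 32 + 78 − 37.0299 = 72.97.

72.97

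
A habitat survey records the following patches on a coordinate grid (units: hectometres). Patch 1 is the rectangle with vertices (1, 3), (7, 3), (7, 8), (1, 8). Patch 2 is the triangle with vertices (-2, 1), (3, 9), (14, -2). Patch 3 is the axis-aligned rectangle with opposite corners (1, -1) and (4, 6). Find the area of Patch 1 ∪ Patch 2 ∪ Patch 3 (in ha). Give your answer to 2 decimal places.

By inclusion–exclusion:
Individual areas: |Patch 1| = 30, |Patch 2| = 71.5, |Patch 3| = 21.
|Patch 1∩Patch 2| = 23.9875.
|Patch 1∩Patch 3|: x∈[1,4], y∈[3,6] → 3·3 = 9.
|Patch 2∩Patch 3| = 17.5188.
|Patch 1∩Patch 2∩Patch 3| = 8.9875.
|Patch 1 ∪ Patch 2 ∪ Patch 3| = 122.5 − 50.5062 + 8.9875 = 80.98.

80.98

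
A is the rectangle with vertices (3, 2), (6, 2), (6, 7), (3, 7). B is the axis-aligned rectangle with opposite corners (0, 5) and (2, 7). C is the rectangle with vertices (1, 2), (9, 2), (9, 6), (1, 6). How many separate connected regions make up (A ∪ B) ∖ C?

(A ∪ B) ∖ C splits into 2 disjoint pieces (area 3, area 3).

2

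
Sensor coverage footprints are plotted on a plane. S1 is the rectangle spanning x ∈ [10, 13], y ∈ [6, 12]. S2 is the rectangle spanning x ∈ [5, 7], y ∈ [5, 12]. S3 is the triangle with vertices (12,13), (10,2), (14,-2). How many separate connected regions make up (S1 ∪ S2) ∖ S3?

3

(S1 ∪ S2) ∖ S3 splits into 3 disjoint pieces (area 2.8, area 7.6364, area 14).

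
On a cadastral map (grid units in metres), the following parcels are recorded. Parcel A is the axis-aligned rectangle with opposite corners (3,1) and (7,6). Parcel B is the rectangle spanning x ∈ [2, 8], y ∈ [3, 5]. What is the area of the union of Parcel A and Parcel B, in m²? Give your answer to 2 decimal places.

By inclusion–exclusion:
Individual areas: |Parcel A| = 20, |Parcel B| = 12.
|Parcel A∩Parcel B|: x∈[3,7], y∈[3,5] → 4·2 = 8.
|Parcel A ∪ Parcel B| = 32 − 8 = 24.00.

24.00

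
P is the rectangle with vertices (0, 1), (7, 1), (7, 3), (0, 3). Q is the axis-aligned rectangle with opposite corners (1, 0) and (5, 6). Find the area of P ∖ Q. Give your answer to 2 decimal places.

|P∩Q|: x∈[1,5], y∈[1,3] → 4·2 = 8.
|P| = 14.
|P ∖ Q| = |P| − |P∩Q| = 14 − 8 = 6.00.

6.00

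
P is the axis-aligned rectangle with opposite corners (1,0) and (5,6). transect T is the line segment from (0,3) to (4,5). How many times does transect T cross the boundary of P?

The segment meets the boundary at (1,3.5).

1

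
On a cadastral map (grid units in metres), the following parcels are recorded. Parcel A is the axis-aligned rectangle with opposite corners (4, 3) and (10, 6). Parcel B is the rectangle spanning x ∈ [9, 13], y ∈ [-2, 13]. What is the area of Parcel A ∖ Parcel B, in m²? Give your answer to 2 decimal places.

15.00

|Parcel A∩Parcel B|: x∈[9,10], y∈[3,6] → 1·3 = 3.
|Parcel A| = 18.
|Parcel A ∖ Parcel B| = |Parcel A| − |Parcel A∩Parcel B| = 18 − 3 = 15.00.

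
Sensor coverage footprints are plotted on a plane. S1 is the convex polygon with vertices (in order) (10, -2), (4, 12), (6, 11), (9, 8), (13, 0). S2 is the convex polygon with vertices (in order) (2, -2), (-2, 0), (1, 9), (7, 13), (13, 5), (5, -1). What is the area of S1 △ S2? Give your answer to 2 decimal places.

113.50

|S1| = 40.5, |S2| = 126, |S1∩S2| = 26.4998.
|S1 △ S2| = |S1| + |S2| − 2·|S1∩S2| = 40.5 + 126 − 52.9995 = 113.50.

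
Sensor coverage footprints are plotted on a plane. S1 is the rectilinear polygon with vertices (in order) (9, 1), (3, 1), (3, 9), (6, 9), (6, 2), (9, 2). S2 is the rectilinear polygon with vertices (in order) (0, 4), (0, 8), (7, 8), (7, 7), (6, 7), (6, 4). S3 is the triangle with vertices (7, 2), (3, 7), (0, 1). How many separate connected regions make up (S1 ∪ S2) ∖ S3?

2

(S1 ∪ S2) ∖ S3 splits into 2 disjoint pieces (area 4.8571, area 22.375).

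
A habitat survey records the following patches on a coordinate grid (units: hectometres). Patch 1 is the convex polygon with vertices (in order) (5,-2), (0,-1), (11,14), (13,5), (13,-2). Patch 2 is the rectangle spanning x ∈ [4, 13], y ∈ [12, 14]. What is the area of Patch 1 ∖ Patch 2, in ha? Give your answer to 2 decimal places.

|Patch 1| = 114, |Patch 1∩Patch 2| = 1.9111.
|Patch 1 ∖ Patch 2| = |Patch 1| − |Patch 1∩Patch 2| = 114 − 1.9111 = 112.09.

112.09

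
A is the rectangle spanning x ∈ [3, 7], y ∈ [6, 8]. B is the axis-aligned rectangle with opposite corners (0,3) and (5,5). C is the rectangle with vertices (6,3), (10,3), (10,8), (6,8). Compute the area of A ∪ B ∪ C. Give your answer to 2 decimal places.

36.00

By inclusion–exclusion:
Individual areas: |A| = 8, |B| = 10, |C| = 20.
|A∩B| = 0 (no overlap).
|A∩C|: x∈[6,7], y∈[6,8] → 1·2 = 2.
|B∩C| = 0 (no overlap).
|A∩B∩C| = 0.
|A ∪ B ∪ C| = 38 − 2 + 0 = 36.00.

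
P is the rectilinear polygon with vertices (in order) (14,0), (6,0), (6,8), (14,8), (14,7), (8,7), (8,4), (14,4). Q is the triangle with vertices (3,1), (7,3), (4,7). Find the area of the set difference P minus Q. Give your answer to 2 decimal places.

|P| = 46, |P∩Q| = 0.9167.
|P ∖ Q| = |P| − |P∩Q| = 46 − 0.9167 = 45.08.

45.08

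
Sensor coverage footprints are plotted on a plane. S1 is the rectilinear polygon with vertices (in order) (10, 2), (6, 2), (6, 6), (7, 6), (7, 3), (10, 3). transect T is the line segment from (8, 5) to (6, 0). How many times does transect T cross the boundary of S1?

2

The segment meets the boundary at (6.8,2), (7.2,3).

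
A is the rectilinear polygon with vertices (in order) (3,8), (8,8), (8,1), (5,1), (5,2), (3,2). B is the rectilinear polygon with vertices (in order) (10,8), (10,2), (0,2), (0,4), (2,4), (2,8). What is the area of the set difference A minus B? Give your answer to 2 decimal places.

|A| = 33, |A∩B| = 30.
|A ∖ B| = |A| − |A∩B| = 33 − 30 = 3.00.

3.00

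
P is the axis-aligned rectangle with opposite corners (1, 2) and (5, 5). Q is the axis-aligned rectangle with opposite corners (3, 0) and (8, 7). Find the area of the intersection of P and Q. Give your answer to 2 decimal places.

|P∩Q|: x∈[3,5], y∈[2,5] → 2·3 = 6.

6.00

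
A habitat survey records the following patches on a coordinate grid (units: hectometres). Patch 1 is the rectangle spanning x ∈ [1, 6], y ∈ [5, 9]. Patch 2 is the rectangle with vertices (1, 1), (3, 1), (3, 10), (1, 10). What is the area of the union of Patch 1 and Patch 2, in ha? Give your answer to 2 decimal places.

By inclusion–exclusion:
Individual areas: |Patch 1| = 20, |Patch 2| = 18.
|Patch 1∩Patch 2|: x∈[1,3], y∈[5,9] → 2·4 = 8.
|Patch 1 ∪ Patch 2| = 38 − 8 = 30.00.

30.00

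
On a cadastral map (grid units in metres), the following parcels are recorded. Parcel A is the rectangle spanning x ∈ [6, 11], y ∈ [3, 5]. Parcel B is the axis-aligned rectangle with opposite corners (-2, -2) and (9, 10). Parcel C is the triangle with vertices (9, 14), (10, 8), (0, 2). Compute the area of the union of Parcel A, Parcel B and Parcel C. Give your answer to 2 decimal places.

145.30

By inclusion–exclusion:
Individual areas: |Parcel A| = 10, |Parcel B| = 132, |Parcel C| = 33.
|Parcel A∩Parcel B|: x∈[6,9], y∈[3,5] → 3·2 = 6.
|Parcel A∩Parcel C| = 0.
|Parcel B∩Parcel C| = 23.7.
|Parcel A∩Parcel B∩Parcel C| = 0.
|Parcel A ∪ Parcel B ∪ Parcel C| = 175 − 29.7 + 0 = 145.30.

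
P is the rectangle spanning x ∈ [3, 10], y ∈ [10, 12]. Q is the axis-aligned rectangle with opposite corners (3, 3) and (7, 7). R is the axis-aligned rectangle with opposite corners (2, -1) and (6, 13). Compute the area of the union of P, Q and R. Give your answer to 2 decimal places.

By inclusion–exclusion:
Individual areas: |P| = 14, |Q| = 16, |R| = 56.
|P∩Q| = 0 (no overlap).
|P∩R|: x∈[3,6], y∈[10,12] → 3·2 = 6.
|Q∩R|: x∈[3,6], y∈[3,7] → 3·4 = 12.
|P∩Q∩R| = 0.
|P ∪ Q ∪ R| = 86 − 18 + 0 = 68.00.

68.00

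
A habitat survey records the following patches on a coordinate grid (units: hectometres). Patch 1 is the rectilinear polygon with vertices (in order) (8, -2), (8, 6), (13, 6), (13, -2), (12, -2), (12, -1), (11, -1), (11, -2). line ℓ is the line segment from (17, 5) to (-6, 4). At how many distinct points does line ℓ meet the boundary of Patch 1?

The segment meets the boundary at (8,4.609), (13,4.826).

2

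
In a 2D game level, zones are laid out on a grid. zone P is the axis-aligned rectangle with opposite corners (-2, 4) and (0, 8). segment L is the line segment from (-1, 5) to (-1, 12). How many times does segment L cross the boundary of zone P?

1

The segment meets the boundary at (-1,8).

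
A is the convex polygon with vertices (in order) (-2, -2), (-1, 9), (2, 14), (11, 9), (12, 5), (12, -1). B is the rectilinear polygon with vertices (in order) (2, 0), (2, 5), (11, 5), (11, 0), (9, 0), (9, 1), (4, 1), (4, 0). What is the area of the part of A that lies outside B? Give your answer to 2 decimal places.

|A| = 169.5, |A∩B| = 40.
|A ∖ B| = |A| − |A∩B| = 169.5 − 40 = 129.50.

129.50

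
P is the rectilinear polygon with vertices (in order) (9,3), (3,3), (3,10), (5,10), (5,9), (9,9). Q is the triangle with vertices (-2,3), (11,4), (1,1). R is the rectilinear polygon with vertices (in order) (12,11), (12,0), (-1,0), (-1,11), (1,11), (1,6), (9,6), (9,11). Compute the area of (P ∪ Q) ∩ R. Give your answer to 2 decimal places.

28.70

|P ∪ Q| = 49.0744.
|(P ∪ Q) ∩ R| = 28.70.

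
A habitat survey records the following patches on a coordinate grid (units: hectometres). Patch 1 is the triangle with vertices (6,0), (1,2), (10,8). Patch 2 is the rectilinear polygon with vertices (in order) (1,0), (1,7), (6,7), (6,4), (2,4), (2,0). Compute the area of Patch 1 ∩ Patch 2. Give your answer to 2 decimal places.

1.87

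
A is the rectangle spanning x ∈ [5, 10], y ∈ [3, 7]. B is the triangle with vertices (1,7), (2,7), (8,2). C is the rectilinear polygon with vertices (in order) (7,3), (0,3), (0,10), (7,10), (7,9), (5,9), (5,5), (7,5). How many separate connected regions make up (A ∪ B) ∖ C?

(A ∪ B) ∖ C splits into 2 disjoint pieces (area 16, area 0.1).

2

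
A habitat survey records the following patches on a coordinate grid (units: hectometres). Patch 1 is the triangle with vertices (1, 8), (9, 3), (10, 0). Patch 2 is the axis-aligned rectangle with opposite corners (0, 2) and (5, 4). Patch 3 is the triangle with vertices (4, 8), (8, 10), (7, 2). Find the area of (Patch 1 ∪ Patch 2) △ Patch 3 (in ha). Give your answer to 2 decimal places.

30.68

|Patch 1 ∪ Patch 2| = 19.5.
|(Patch 1 ∪ Patch 2) ∩ Patch 3| = 1.9094.
|(Patch 1 ∪ Patch 2) △ Patch 3| = 19.5 + 15 − 3.8188 = 30.68.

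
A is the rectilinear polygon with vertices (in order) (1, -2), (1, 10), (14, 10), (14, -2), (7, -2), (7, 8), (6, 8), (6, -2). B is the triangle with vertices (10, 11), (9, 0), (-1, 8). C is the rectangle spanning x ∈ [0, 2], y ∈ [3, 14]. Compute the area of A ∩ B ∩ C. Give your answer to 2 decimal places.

2.68

The intersection is the polygon with vertices (2,8.818), (2,5.6), (1,6.4), (1,8.546).
By the shoelace formula its area is 2.68.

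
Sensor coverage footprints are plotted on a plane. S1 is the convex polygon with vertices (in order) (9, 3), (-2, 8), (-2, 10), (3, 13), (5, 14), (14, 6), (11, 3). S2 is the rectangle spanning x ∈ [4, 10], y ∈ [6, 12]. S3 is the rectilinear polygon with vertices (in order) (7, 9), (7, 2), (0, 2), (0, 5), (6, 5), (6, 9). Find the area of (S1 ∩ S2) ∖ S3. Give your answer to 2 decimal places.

|S1 ∩ S2| = 32.6389.
|(S1 ∩ S2) ∩ S3| = 3.
|(S1 ∩ S2) ∖ S3| = 32.6389 − 3 = 29.64.

29.64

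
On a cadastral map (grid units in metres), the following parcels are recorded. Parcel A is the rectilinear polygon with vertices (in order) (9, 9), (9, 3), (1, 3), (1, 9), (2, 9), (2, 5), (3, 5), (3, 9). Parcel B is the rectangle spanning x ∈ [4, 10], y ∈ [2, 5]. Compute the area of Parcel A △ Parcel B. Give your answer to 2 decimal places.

|Parcel A| = 44, |Parcel B| = 18, |Parcel A∩Parcel B| = 10.
|Parcel A △ Parcel B| = |Parcel A| + |Parcel B| − 2·|Parcel A∩Parcel B| = 44 + 18 − 20 = 42.00.

42.00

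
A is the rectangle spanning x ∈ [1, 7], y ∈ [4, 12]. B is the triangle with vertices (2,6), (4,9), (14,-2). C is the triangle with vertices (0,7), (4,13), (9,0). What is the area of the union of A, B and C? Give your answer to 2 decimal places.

66.11

By inclusion–exclusion:
Individual areas: |A| = 48, |B| = 26, |C| = 41.
|A∩B| = 14.05.
|A∩C| = 31.8498.
|B∩C| = 16.9598.
|A∩B∩C| = 13.9667.
|A ∪ B ∪ C| = 115 − 62.8595 + 13.9667 = 66.11.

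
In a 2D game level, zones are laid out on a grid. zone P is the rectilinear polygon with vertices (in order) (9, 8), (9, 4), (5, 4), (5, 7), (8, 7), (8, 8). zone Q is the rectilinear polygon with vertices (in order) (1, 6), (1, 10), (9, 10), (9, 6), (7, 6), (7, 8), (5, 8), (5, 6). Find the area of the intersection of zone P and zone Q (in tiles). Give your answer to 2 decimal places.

3.00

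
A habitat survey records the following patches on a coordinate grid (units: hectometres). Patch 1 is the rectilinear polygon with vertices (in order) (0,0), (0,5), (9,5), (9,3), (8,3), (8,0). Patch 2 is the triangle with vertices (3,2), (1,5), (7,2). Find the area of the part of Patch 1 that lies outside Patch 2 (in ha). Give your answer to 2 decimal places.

36.00

|Patch 1| = 42, |Patch 1∩Patch 2| = 6.
|Patch 1 ∖ Patch 2| = |Patch 1| − |Patch 1∩Patch 2| = 42 − 6 = 36.00.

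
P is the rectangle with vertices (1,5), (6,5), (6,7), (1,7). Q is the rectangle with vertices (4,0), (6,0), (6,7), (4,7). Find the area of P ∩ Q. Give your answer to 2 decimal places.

|P∩Q|: x∈[4,6], y∈[5,7] → 2·2 = 4.

4.00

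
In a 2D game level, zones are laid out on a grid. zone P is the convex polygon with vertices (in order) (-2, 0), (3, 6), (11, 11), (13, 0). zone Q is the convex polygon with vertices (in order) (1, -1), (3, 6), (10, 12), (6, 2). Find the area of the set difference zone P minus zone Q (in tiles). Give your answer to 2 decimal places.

|zone P| = 94, |zone P∩zone Q| = 31.8262.
|zone P ∖ zone Q| = |zone P| − |zone P∩zone Q| = 94 − 31.8262 = 62.17.

62.17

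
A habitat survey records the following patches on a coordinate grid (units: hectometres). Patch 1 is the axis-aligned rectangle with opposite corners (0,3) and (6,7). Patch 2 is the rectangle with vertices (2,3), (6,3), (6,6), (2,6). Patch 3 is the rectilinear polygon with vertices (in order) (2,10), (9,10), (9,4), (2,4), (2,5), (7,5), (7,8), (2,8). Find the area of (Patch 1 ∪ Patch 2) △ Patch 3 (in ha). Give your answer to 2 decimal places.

43.00

|Patch 1 ∪ Patch 2| = 24.
|(Patch 1 ∪ Patch 2) ∩ Patch 3| = 4.
|(Patch 1 ∪ Patch 2) △ Patch 3| = 24 + 27 − 8 = 43.00.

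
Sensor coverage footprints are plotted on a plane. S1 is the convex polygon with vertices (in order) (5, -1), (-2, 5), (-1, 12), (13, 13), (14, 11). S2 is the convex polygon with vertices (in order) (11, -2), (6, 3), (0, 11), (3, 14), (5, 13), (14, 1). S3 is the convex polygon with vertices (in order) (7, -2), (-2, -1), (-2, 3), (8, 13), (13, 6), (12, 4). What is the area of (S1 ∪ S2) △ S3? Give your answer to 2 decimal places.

109.42

|S1 ∪ S2| = 167.5915.
|(S1 ∪ S2) ∩ S3| = 94.5836.
|(S1 ∪ S2) △ S3| = 167.5915 + 131 − 189.1672 = 109.42.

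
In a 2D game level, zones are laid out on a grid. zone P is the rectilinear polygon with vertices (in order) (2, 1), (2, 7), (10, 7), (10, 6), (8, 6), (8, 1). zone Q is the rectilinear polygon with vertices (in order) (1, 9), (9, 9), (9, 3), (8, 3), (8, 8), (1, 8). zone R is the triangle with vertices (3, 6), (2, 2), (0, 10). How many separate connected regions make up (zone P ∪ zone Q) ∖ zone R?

(zone P ∪ zone Q) ∖ zone R is a single connected region.

1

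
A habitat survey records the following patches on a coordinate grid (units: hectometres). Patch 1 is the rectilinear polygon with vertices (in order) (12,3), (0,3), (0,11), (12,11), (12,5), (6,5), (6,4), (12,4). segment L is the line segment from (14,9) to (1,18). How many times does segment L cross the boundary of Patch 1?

2

The segment meets the boundary at (11.111,11), (12,10.385).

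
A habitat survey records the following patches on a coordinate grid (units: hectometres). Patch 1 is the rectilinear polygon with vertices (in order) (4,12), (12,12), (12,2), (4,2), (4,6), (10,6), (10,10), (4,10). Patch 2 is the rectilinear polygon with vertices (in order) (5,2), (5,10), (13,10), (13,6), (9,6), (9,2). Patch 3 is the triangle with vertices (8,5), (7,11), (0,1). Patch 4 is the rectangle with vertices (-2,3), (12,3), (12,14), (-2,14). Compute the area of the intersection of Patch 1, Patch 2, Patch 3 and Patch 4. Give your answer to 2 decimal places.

5.17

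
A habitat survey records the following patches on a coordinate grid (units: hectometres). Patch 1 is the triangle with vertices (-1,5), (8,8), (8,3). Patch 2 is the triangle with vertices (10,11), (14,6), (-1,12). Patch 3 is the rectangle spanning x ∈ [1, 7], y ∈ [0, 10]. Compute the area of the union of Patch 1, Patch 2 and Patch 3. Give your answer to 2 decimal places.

By inclusion–exclusion:
Individual areas: |Patch 1| = 22.5, |Patch 2| = 25.5, |Patch 3| = 60.
|Patch 1∩Patch 2| = 0.
|Patch 1∩Patch 3| = 16.6667.
|Patch 2∩Patch 3| = 1.8.
|Patch 1∩Patch 2∩Patch 3| = 0.
|Patch 1 ∪ Patch 2 ∪ Patch 3| = 108 − 18.4667 + 0 = 89.53.

89.53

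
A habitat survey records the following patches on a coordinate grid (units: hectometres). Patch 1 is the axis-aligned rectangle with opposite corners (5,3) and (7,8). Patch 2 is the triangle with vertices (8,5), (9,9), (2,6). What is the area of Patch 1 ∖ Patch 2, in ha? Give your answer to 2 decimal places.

5.26

|Patch 1| = 10, |Patch 1∩Patch 2| = 4.7381.
|Patch 1 ∖ Patch 2| = |Patch 1| − |Patch 1∩Patch 2| = 10 − 4.7381 = 5.26.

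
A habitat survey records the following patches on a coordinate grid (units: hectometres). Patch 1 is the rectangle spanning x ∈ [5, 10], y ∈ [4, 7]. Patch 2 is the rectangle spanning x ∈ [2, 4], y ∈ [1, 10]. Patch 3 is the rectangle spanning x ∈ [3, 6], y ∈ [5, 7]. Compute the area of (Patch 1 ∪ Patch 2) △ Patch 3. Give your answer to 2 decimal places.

31.00

|Patch 1 ∪ Patch 2| = 33.
|(Patch 1 ∪ Patch 2) ∩ Patch 3| = 4.
|(Patch 1 ∪ Patch 2) △ Patch 3| = 33 + 6 − 8 = 31.00.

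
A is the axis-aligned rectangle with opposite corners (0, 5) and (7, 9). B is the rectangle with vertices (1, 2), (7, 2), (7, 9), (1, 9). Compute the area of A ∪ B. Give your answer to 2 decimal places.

46.00

By inclusion–exclusion:
Individual areas: |A| = 28, |B| = 42.
|A∩B|: x∈[1,7], y∈[5,9] → 6·4 = 24.
|A ∪ B| = 70 − 24 = 46.00.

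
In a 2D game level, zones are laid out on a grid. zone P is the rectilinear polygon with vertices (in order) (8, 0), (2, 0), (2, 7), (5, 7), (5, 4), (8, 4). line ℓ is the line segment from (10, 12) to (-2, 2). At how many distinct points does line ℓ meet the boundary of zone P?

The segment meets the boundary at (2,5.333), (4,7).

2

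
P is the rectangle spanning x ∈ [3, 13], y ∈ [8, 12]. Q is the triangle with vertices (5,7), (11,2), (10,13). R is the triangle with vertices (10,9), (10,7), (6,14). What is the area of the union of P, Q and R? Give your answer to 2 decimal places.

By inclusion–exclusion:
Individual areas: |P| = 40, |Q| = 30.5, |R| = 4.
|P∩Q| = 11.0909.
|P∩R| = 3.2571.
|Q∩R| = 2.8364.
|P∩Q∩R| = 2.5507.
|P ∪ Q ∪ R| = 74.5 − 17.1844 + 2.5507 = 59.87.

59.87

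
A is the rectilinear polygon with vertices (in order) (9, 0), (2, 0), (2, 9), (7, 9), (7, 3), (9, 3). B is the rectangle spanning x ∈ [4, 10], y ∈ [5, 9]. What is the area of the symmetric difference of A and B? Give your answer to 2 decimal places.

|A| = 51, |B| = 24, |A∩B| = 12.
|A △ B| = |A| + |B| − 2·|A∩B| = 51 + 24 − 24 = 51.00.

51.00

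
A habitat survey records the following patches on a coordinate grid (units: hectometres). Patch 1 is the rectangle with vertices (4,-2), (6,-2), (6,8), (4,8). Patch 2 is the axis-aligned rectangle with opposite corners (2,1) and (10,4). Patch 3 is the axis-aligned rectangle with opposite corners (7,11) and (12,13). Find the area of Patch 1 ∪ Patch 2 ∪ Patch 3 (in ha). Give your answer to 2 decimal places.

By inclusion–exclusion:
Individual areas: |Patch 1| = 20, |Patch 2| = 24, |Patch 3| = 10.
|Patch 1∩Patch 2|: x∈[4,6], y∈[1,4] → 2·3 = 6.
|Patch 1∩Patch 3| = 0 (no overlap).
|Patch 2∩Patch 3| = 0 (no overlap).
|Patch 1∩Patch 2∩Patch 3| = 0.
|Patch 1 ∪ Patch 2 ∪ Patch 3| = 54 − 6 + 0 = 48.00.

48.00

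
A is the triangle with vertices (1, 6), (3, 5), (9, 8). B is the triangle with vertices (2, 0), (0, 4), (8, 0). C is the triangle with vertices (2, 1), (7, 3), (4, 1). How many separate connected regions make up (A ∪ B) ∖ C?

2

(A ∪ B) ∖ C splits into 2 disjoint pieces (area 6, area 10.7937).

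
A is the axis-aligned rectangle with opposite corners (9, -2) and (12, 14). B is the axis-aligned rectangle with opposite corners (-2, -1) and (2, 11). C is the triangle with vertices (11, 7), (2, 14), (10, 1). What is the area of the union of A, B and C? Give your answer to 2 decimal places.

By inclusion–exclusion:
Individual areas: |A| = 48, |B| = 48, |C| = 30.5.
|A∩B| = 0 (no overlap).
|A∩C| = 9.7431.
|B∩C| = 0.
|A∩B∩C| = 0.
|A ∪ B ∪ C| = 126.5 − 9.7431 + 0 = 116.76.

116.76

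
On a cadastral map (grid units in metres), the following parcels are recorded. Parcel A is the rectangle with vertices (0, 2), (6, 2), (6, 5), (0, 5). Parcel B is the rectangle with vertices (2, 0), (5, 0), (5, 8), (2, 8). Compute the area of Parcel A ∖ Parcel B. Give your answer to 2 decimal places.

|Parcel A∩Parcel B|: x∈[2,5], y∈[2,5] → 3·3 = 9.
|Parcel A| = 18.
|Parcel A ∖ Parcel B| = |Parcel A| − |Parcel A∩Parcel B| = 18 − 9 = 9.00.

9.00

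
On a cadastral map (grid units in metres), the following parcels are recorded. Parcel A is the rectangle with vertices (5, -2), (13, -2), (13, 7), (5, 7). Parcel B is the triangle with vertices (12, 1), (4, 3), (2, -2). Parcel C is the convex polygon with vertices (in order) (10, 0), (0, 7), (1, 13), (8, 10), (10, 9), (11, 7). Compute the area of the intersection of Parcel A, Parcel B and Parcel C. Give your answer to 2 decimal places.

The intersection is the polygon with vertices (10.207,1.448), (10.06,0.418), (9.6,0.28), (6.667,2.333).
By the shoelace formula its area is 2.56.

2.56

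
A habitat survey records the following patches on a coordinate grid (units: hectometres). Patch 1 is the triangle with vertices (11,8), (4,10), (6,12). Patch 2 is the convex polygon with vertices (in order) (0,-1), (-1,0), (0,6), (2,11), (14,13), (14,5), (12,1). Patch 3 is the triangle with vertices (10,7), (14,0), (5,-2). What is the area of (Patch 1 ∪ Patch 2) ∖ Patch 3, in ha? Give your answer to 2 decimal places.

|Patch 1 ∪ Patch 2| = 158.6241.
|(Patch 1 ∪ Patch 2) ∩ Patch 3| = 21.9456.
|(Patch 1 ∪ Patch 2) ∖ Patch 3| = 158.6241 − 21.9456 = 136.68.

136.68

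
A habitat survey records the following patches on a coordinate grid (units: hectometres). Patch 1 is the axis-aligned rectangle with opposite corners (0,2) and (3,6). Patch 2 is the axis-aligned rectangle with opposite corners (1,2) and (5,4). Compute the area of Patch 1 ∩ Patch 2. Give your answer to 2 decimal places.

|Patch 1∩Patch 2|: x∈[1,3], y∈[2,4] → 2·2 = 4.

4.00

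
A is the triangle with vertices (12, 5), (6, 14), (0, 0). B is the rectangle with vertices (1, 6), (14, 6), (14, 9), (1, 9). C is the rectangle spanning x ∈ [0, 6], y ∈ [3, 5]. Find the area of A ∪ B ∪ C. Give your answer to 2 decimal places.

By inclusion–exclusion:
Individual areas: |A| = 69, |B| = 39, |C| = 12.
|A∩B| = 21.3571.
|A∩C| = 8.5714.
|B∩C| = 0 (no overlap).
|A∩B∩C| = 0.
|A ∪ B ∪ C| = 120 − 29.9286 + 0 = 90.07.

90.07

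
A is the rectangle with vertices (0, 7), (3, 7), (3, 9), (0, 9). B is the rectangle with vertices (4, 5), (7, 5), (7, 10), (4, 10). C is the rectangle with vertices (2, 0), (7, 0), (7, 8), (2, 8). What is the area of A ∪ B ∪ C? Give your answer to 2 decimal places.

By inclusion–exclusion:
Individual areas: |A| = 6, |B| = 15, |C| = 40.
|A∩B| = 0 (no overlap).
|A∩C|: x∈[2,3], y∈[7,8] → 1·1 = 1.
|B∩C|: x∈[4,7], y∈[5,8] → 3·3 = 9.
|A∩B∩C| = 0.
|A ∪ B ∪ C| = 61 − 10 + 0 = 51.00.

51.00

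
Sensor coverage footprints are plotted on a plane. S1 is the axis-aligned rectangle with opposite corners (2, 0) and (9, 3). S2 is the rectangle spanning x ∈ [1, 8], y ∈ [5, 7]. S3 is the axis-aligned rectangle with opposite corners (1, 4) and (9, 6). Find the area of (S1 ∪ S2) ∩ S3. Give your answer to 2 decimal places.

7.00

The region (S1 ∪ S2) ∩ S3 is the polygon with vertices (8,5), (1,5), (1,6), (8,6).
By the shoelace formula its area is 7.00.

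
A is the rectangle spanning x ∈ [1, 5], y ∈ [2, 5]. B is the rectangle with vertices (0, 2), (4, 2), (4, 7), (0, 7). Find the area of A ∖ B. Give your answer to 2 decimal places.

3.00

|A∩B|: x∈[1,4], y∈[2,5] → 3·3 = 9.
|A| = 12.
|A ∖ B| = |A| − |A∩B| = 12 − 9 = 3.00.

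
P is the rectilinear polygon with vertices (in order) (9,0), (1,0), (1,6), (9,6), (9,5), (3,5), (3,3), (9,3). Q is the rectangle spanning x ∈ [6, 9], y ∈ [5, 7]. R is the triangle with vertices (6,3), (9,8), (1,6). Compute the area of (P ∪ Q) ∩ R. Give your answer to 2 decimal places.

|P ∪ Q| = 39.
|(P ∪ Q) ∩ R| = 7.80.

7.80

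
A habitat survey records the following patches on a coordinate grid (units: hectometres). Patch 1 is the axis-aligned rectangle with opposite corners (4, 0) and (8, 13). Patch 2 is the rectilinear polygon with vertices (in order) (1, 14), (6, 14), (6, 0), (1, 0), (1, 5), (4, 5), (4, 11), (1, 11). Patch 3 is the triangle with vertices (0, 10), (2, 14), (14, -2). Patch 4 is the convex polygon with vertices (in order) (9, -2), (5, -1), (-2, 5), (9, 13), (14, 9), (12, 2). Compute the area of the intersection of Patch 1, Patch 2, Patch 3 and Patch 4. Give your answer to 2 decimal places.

The intersection is the polygon with vertices (4,6.571), (4,9.364), (4.956,10.059), (6,8.667), (6,4.857).
By the shoelace formula its area is 7.63.

7.63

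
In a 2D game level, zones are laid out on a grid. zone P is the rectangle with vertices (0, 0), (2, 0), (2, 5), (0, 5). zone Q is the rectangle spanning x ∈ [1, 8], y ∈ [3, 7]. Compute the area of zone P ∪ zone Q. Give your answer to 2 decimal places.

36.00

By inclusion–exclusion:
Individual areas: |zone P| = 10, |zone Q| = 28.
|zone P∩zone Q|: x∈[1,2], y∈[3,5] → 1·2 = 2.
|zone P ∪ zone Q| = 38 − 2 = 36.00.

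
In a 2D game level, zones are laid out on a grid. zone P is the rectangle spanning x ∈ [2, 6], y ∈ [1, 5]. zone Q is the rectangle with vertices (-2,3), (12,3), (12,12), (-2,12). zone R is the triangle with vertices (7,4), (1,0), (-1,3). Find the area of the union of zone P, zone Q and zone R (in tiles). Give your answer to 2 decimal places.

139.75

By inclusion–exclusion:
Individual areas: |zone P| = 16, |zone Q| = 126, |zone R| = 13.
|zone P∩zone Q|: x∈[2,6], y∈[3,5] → 4·2 = 8.
|zone P∩zone R| = 6.4167.
|zone Q∩zone R| = 3.25.
|zone P∩zone Q∩zone R| = 2.4167.
|zone P ∪ zone Q ∪ zone R| = 155 − 17.6667 + 2.4167 = 139.75.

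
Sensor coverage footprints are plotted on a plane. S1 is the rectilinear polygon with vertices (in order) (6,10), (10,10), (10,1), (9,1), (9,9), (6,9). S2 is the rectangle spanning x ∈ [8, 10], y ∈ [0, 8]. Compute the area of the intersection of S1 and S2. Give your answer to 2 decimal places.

7.00

The intersection is the polygon with vertices (10,1), (9,1), (9,8), (10,8).
By the shoelace formula its area is 7.00.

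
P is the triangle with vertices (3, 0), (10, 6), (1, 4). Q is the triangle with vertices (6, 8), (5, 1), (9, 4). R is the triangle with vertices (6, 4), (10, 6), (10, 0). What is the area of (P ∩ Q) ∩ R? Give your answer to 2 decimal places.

1.81

The region (P ∩ Q) ∩ R is the polygon with vertices (8.478,4.696), (6.769,3.231), (6,4), (8.182,5.091).
By the shoelace formula its area is 1.81.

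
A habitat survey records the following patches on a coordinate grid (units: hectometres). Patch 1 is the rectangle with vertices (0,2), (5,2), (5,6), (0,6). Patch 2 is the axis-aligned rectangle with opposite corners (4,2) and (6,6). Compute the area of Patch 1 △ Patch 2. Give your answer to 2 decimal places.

|Patch 1∩Patch 2|: x∈[4,5], y∈[2,6] → 1·4 = 4.
|Patch 1 △ Patch 2| = |Patch 1| + |Patch 2| − 2·|Patch 1∩Patch 2| = 20 + 8 − 8 = 20.00.

20.00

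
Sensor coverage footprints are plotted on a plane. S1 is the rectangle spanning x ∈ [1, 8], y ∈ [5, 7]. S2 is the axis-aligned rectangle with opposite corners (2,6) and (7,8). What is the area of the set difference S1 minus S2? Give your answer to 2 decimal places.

9.00

|S1∩S2|: x∈[2,7], y∈[6,7] → 5·1 = 5.
|S1| = 14.
|S1 ∖ S2| = |S1| − |S1∩S2| = 14 − 5 = 9.00.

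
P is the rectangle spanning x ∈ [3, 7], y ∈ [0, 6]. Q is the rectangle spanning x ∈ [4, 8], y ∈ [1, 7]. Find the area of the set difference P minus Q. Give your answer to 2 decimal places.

9.00

|P∩Q|: x∈[4,7], y∈[1,6] → 3·5 = 15.
|P| = 24.
|P ∖ Q| = |P| − |P∩Q| = 24 − 15 = 9.00.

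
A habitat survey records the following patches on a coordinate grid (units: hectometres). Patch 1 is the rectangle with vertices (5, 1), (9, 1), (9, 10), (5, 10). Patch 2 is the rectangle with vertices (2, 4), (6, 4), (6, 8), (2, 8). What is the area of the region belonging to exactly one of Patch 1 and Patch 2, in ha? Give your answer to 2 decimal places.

44.00

|Patch 1∩Patch 2|: x∈[5,6], y∈[4,8] → 1·4 = 4.
|Patch 1 △ Patch 2| = |Patch 1| + |Patch 2| − 2·|Patch 1∩Patch 2| = 36 + 16 − 8 = 44.00.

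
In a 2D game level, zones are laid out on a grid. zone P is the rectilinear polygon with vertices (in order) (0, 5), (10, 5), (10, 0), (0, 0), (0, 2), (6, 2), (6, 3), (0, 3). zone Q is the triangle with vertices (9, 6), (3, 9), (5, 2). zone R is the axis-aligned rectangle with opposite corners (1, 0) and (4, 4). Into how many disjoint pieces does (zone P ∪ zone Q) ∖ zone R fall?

2

(zone P ∪ zone Q) ∖ zone R splits into 2 disjoint pieces (area 45.8571, area 2).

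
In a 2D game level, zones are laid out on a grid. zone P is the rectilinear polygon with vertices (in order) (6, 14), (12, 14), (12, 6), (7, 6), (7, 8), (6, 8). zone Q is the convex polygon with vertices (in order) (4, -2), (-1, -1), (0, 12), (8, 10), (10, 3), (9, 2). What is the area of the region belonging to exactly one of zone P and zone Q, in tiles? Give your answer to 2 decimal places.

139.93

|zone P| = 46, |zone Q| = 111.5, |zone P∩zone Q| = 8.7857.
|zone P △ zone Q| = |zone P| + |zone Q| − 2·|zone P∩zone Q| = 46 + 111.5 − 17.5714 = 139.93.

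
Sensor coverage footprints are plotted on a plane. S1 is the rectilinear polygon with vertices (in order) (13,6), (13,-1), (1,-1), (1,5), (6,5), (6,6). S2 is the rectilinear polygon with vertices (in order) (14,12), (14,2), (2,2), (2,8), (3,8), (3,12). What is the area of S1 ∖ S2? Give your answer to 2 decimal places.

|S1| = 79, |S1∩S2| = 40.
|S1 ∖ S2| = |S1| − |S1∩S2| = 79 − 40 = 39.00.

39.00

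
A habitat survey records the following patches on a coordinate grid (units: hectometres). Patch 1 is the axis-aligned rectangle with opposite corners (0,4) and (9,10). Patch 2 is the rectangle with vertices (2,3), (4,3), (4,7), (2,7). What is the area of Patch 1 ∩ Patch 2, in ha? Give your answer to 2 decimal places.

6.00

|Patch 1∩Patch 2|: x∈[2,4], y∈[4,7] → 2·3 = 6.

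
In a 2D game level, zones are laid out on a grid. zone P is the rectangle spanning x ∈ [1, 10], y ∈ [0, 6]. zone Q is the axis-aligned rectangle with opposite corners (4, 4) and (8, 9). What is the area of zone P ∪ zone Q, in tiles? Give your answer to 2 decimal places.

By inclusion–exclusion:
Individual areas: |zone P| = 54, |zone Q| = 20.
|zone P∩zone Q|: x∈[4,8], y∈[4,6] → 4·2 = 8.
|zone P ∪ zone Q| = 74 − 8 = 66.00.

66.00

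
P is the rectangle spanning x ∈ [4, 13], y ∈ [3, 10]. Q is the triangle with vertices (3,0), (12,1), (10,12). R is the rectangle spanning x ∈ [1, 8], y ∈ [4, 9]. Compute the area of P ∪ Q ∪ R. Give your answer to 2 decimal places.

99.04

By inclusion–exclusion:
Individual areas: |P| = 63, |Q| = 50.5, |R| = 35.
|P∩Q| = 29.4583.
|P∩R|: x∈[4,8], y∈[4,9] → 4·5 = 20.
|Q∩R| = 6.0952.
|P∩Q∩R| = 6.0952.
|P ∪ Q ∪ R| = 148.5 − 55.5536 + 6.0952 = 99.04.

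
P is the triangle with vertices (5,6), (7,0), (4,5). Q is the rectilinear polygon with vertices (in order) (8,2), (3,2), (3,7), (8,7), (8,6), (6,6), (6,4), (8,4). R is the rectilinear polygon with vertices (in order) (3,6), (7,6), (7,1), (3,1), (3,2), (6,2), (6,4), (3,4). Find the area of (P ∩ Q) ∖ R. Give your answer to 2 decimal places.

|P ∩ Q| = 3.4667.
|(P ∩ Q) ∩ R| = 2.0333.
|(P ∩ Q) ∖ R| = 3.4667 − 2.0333 = 1.43.

1.43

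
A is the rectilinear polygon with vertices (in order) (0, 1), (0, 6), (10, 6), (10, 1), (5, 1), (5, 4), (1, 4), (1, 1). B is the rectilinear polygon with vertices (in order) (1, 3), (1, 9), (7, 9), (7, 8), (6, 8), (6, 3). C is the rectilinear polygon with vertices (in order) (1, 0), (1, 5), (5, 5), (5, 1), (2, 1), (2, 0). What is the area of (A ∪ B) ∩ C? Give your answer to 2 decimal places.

|A ∪ B| = 58.
|(A ∪ B) ∩ C| = 8.00.

8.00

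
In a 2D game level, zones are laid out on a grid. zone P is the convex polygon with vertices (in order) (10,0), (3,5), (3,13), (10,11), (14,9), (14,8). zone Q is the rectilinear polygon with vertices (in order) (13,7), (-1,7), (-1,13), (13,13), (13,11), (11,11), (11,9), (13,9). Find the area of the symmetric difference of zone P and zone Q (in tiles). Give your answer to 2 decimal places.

85.00

|zone P| = 90.5, |zone Q| = 80, |zone P∩zone Q| = 42.75.
|zone P △ zone Q| = |zone P| + |zone Q| − 2·|zone P∩zone Q| = 90.5 + 80 − 85.5 = 85.00.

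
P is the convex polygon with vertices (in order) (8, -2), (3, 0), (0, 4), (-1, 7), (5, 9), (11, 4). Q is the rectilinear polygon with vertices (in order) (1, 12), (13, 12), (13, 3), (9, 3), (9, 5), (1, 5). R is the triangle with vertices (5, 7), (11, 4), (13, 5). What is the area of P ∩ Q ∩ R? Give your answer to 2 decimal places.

The intersection is the polygon with vertices (11,4), (9,5), (5,7), (8.429,6.143).
By the shoelace formula its area is 2.57.

2.57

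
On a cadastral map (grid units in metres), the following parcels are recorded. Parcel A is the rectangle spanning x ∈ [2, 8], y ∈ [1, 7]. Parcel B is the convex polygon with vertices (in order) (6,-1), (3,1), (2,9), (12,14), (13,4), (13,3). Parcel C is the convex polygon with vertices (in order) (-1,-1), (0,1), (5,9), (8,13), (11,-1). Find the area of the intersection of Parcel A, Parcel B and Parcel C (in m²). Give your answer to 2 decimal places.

The intersection is the polygon with vertices (8,1), (3,1), (2.5,5), (3.75,7), (8,7).
By the shoelace formula its area is 30.75.

30.75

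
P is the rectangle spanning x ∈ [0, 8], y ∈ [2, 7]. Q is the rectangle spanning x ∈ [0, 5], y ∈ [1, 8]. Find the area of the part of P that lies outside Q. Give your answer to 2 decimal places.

|P∩Q|: x∈[0,5], y∈[2,7] → 5·5 = 25.
|P| = 40.
|P ∖ Q| = |P| − |P∩Q| = 40 − 25 = 15.00.

15.00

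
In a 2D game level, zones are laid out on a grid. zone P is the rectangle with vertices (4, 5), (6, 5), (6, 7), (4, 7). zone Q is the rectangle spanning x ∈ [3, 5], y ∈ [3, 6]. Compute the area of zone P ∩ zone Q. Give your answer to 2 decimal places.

1.00

|zone P∩zone Q|: x∈[4,5], y∈[5,6] → 1·1 = 1.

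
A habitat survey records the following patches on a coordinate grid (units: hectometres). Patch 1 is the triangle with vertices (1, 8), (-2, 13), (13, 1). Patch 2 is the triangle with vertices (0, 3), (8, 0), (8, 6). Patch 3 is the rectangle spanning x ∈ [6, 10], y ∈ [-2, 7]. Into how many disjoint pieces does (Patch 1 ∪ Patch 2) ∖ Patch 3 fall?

2

(Patch 1 ∪ Patch 2) ∖ Patch 3 splits into 2 disjoint pieces (area 27.6772, area 0.975).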